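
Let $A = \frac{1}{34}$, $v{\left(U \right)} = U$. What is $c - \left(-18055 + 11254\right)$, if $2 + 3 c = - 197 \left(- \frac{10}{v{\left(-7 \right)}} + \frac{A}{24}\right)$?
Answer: $\frac{114921613}{17136} \approx 6706.4$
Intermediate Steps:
$A = \frac{1}{34} \approx 0.029412$
$c = - \frac{1620323}{17136}$ ($c = - \frac{2}{3} + \frac{\left(-197\right) \left(- \frac{10}{-7} + \frac{1}{34 \cdot 24}\right)}{3} = - \frac{2}{3} + \frac{\left(-197\right) \left(\left(-10\right) \left(- \frac{1}{7}\right) + \frac{1}{34} \cdot \frac{1}{24}\right)}{3} = - \frac{2}{3} + \frac{\left(-197\right) \left(\frac{10}{7} + \frac{1}{816}\right)}{3} = - \frac{2}{3} + \frac{\left(-197\right) \frac{8167}{5712}}{3} = - \frac{2}{3} + \frac{1}{3} \left(- \frac{1608899}{5712}\right) = - \frac{2}{3} - \frac{1608899}{17136} = - \frac{1620323}{17136} \approx -94.557$)
$c - \left(-18055 + 11254\right) = - \frac{1620323}{17136} - \left(-18055 + 11254\right) = - \frac{1620323}{17136} - -6801 = - \frac{1620323}{17136} + 6801 = \frac{114921613}{17136}$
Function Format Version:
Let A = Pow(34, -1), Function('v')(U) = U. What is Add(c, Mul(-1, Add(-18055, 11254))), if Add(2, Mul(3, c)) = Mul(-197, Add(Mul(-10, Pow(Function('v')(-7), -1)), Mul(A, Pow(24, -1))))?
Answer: Rational(114921613, 17136) ≈ 6706.4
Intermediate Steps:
A = Rational(1, 34) ≈ 0.029412
c = Rational(-1620323, 17136) (c = Add(Rational(-2, 3), Mul(Rational(1, 3), Mul(-197, Add(Mul(-10, Pow(-7, -1)), Mul(Rational(1, 34), Pow(24, -1)))))) = Add(Rational(-2, 3), Mul(Rational(1, 3), Mul(-197, Add(Mul(-10, Rational(-1, 7)), Mul(Rational(1, 34), Rational(1, 24)))))) = Add(Rational(-2, 3), Mul(Rational(1, 3), Mul(-197, Add(Rational(10, 7), Rational(1, 816))))) = Add(Rational(-2, 3), Mul(Rational(1, 3), Mul(-197, Rational(8167, 5712)))) = Add(Rational(-2, 3), Mul(Rational(1, 3), Rational(-1608899, 5712))) = Add(Rational(-2, 3), Rational(-1608899, 17136)) = Rational(-1620323, 17136) ≈ -94.557)
Add(c, Mul(-1, Add(-18055, 11254))) = Add(Rational(-1620323, 17136), Mul(-1, Add(-18055, 11254))) = Add(Rational(-1620323, 17136), Mul(-1, -6801)) = Add(Rational(-1620323, 17136), 6801) = Rational(114921613, 17136)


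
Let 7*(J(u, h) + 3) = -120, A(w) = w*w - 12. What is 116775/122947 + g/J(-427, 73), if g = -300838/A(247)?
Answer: 1263242286277/1057415140419 ≈ 1.1947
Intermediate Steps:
A(w) = -12 + w² (A(w) = w² - 12 = -12 + w²)
J(u, h) = -141/7 (J(u, h) = -3 + (⅐)*(-120) = -3 - 120/7 = -141/7)
g = -300838/60997 (g = -300838/(-12 + 247²) = -300838/(-12 + 61009) = -300838/60997 ≈ -4.9320)
116775/122947 + g/J(-427, 73) = 116775/122947 - 300838/(60997*(-141/7)) = 116775*(1/122947) - 300838/60997*(-7/141) = 116775/122947 + 2105866/8600577 = 1263242286277/1057415140419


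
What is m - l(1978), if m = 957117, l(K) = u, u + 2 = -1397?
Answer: 958516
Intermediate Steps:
u = -1399 (u = -2 - 1397 = -1399)
l(K) = -1399
m - l(1978) = 957117 - 1*(-1399) = 957117 + 1399 = 958516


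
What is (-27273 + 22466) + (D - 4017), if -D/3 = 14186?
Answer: -51382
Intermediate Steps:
D = -42558 (D = -3*14186 = -42558)
(-27273 + 22466) + (D - 4017) = (-27273 + 22466) + (-42558 - 4017) = -4807 - 46575 = -51382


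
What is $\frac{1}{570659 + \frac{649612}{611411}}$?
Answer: $\frac{611411}{348907839461} \approx 1.7524 \cdot 10^{-6}$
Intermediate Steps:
$\frac{1}{570659 + \frac{649612}{611411}} = \frac{1}{\frac{348907839461}{611411}} = \frac{611411}{348907839461}$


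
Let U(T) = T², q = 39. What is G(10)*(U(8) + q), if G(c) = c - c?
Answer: 0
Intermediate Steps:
G(c) = 0
G(10)*(U(8) + q) = 0*(8² + 39) = 0*(64 + 39) = 0*103 = 0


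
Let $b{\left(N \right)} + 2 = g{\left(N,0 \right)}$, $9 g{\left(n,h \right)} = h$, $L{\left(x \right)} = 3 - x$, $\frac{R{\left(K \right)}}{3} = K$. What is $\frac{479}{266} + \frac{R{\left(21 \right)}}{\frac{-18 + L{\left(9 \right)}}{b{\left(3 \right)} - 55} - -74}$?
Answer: $\frac{35561}{13433} \approx 2.6473$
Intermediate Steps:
$R{\left(K \right)} = 3 K$
$g{\left(n,h \right)} = \frac{h}{9}$
$b{\left(N \right)} = -2$ ($b{\left(N \right)} = -2 + \frac{1}{9} \cdot 0 = -2 + 0 = -2$)
$\frac{479}{266} + \frac{R{\left(21 \right)}}{\frac{-18 + L{\left(9 \right)}}{b{\left(3 \right)} - 55} - -74} = \frac{479}{266} + \frac{3 \cdot 21}{\frac{-18 + \left(3 - 9\right)}{-2 - 55} - -74} = 479 \cdot \frac{1}{266} + \frac{63}{\frac{-18 + \left(3 - 9\right)}{-57} + 74} = \frac{479}{266} + \frac{63}{\left(-18 - 6\right) \left(- \frac{1}{57}\right) + 74} = \frac{479}{266} + \frac{63}{\left(-24\right) \left(- \frac{1}{57}\right) + 74} = \frac{479}{266} + \frac{63}{\frac{8}{19} + 74} = \frac{479}{266} + \frac{63}{\frac{1414}{19}} = \frac{479}{266} + 63 \cdot \frac{19}{1414} = \frac{479}{266} + \frac{171}{202} = \frac{35561}{13433}$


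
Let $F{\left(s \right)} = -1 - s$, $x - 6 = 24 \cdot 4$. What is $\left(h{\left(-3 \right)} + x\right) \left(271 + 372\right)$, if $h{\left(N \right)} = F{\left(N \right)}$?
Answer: $66872$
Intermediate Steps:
$x = 102$ ($x = 6 + 24 \cdot 4 = 6 + 96 = 102$)
$h{\left(N \right)} = -1 - N$
$\left(h{\left(-3 \right)} + x\right) \left(271 + 372\right) = \left(\left(-1 - -3\right) + 102\right) \left(271 + 372\right) = \left(\left(-1 + 3\right) + 102\right) 643 = \left(2 + 102\right) 643 = 104 \cdot 643 = 66872$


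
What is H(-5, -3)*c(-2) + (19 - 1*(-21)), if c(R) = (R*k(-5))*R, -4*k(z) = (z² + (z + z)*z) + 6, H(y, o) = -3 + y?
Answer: 688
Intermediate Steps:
k(z) = -3/2 - 3*z²/4 (k(z) = -((z² + (z + z)*z) + 6)/4 = -((z² + (2*z)*z) + 6)/4 = -((z² + 2*z²) + 6)/4 = -(3*z² + 6)/4 = -(6 + 3*z²)/4 = -3/2 - 3*z²/4)
c(R) = -81*R²/4 (c(R) = (R*(-3/2 - ¾*(-5)²))*R = (R*(-3/2 - ¾*25))*R = (R*(-3/2 - 75/4))*R = (R*(-81/4))*R = (-81*R/4)*R = -81*R²/4)
H(-5, -3)*c(-2) + (19 - 1*(-21)) = (-3 - 5)*(-81/4*(-2)²) + (19 - 1*(-21)) = -(-162)*4 + (19 + 21) = -8*(-81) + 40 = 648 + 40 = 688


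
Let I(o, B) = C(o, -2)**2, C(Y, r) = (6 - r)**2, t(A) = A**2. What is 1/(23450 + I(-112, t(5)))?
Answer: 1/27546 ≈ 3.6303e-5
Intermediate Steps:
I(o, B) = 4096 (I(o, B) = ((-6 - 2)**2)**2 = ((-8)**2)**2 = 64**2 = 4096)
1/(23450 + I(-112, t(5))) = 1/(23450 + 4096) = 1/27546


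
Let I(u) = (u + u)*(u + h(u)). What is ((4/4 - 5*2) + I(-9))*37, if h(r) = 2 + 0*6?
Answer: 4329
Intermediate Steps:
h(r) = 2 (h(r) = 2 + 0 = 2)
I(u) = 2*u*(2 + u) (I(u) = (u + u)*(u + 2) = (2*u)*(2 + u) = 2*u*(2 + u))
((4/4 - 5*2) + I(-9))*37 = ((4/4 - 5*2) + 2*(-9)*(2 - 9))*37 = ((4*(¼) - 10) + 2*(-9)*(-7))*37 = ((1 - 10) + 126)*37 = (-9 + 126)*37 = 117*37 = 4329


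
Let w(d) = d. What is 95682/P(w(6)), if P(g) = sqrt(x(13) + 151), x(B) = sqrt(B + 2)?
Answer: 95682/sqrt(151 + sqrt(15)) ≈ 7688.5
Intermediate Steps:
x(B) = sqrt(2 + B)
P(g) = sqrt(151 + sqrt(15)) (P(g) = sqrt(sqrt(2 + 13) + 151) = sqrt(sqrt(15) + 151) = sqrt(151 + sqrt(15)))
95682/P(w(6)) = 95682/(sqrt(151 + sqrt(15))) = 95682/sqrt(151 + sqrt(15))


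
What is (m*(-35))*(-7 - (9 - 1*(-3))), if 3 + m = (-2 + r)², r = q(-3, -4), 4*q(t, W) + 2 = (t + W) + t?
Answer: 14630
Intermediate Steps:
q(t, W) = -½ + t/2 + W/4 (q(t, W) = -½ + ((t + W) + t)/4 = -½ + ((W + t) + t)/4 = -½ + (W + 2*t)/4 = -½ + (t/2 + W/4) = -½ + t/2 + W/4)
r = -3 (r = -½ + (½)*(-3) + (¼)*(-4) = -½ - 3/2 - 1 = -3)
m = 22 (m = -3 + (-2 - 3)² = -3 + (-5)² = -3 + 25 = 22)
(m*(-35))*(-7 - (9 - 1*(-3))) = (22*(-35))*(-7 - (9 - 1*(-3))) = -770*(-7 - (9 + 3)) = -770*(-7 - 1*12) = -770*(-7 - 12) = -770*(-19) = 14630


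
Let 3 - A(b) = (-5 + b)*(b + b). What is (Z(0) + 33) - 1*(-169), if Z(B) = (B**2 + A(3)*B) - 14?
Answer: 188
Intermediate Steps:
A(b) = 3 - 2*b*(-5 + b) (A(b) = 3 - (-5 + b)*(b + b) = 3 - (-5 + b)*2*b = 3 - 2*b*(-5 + b))
Z(B) = -14 + B**2 + 15*B (Z(B) = (B**2 + (3 - 2*3**2 + 10*3)*B) - 14 = (B**2 + (3 - 2*9 + 30)*B) - 14 = (B**2 + (3 - 18 + 30)*B) - 14 = (B**2 + 15*B) - 14 = -14 + B**2 + 15*B)
(Z(0) + 33) - 1*(-169) = ((-14 + 0**2 + 15*0) + 33) - 1*(-169) = ((-14 + 0 + 0) + 33) + 169 = (-14 + 33) + 169 = 19 + 169 = 188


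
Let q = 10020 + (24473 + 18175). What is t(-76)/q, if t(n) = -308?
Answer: -1/171 ≈ -0.0058480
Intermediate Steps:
q = 52668 (q = 10020 + 42648 = 52668)
t(-76)/q = -308/52668 = -308*1/52668 = -1/171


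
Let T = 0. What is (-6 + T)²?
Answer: 36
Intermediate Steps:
(-6 + T)² = (-6 + 0)² = (-6)² = 36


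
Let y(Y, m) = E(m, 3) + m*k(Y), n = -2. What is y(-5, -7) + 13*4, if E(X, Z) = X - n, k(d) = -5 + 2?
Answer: 68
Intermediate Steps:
k(d) = -3
E(X, Z) = 2 + X (E(X, Z) = X - 1*(-2) = X + 2 = 2 + X)
y(Y, m) = 2 - 2*m (y(Y, m) = (2 + m) + m*(-3) = (2 + m) - 3*m = 2 - 2*m)
y(-5, -7) + 13*4 = (2 - 2*(-7)) + 13*4 = (2 + 14) + 52 = 16 + 52 = 68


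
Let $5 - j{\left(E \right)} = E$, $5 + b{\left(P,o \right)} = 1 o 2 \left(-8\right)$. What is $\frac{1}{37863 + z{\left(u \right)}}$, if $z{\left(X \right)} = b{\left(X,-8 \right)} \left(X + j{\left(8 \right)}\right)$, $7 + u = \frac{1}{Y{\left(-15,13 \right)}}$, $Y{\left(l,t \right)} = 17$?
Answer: $\frac{17}{622884} \approx 2.7292 \cdot 10^{-5}$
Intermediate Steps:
$b{\left(P,o \right)} = -5 - 16 o$ ($b{\left(P,o \right)} = -5 + 1 o 2 \left(-8\right) = -5 + o 2 \left(-8\right) = -5 + 2 o \left(-8\right) = -5 - 16 o$)
$j{\left(E \right)} = 5 - E$
$u = - \frac{118}{17}$ ($u = -7 + \frac{1}{17} = - \frac{118}{17} \approx -6.9412$)
$z{\left(X \right)} = -369 + 123 X$ ($z{\left(X \right)} = \left(-5 - -128\right) \left(X + \left(5 - 8\right)\right) = \left(-5 + 128\right) \left(X + \left(5 - 8\right)\right) = 123 \left(X - 3\right) = 123 \left(-3 + X\right) = -369 + 123 X$)
$\frac{1}{37863 + z{\left(u \right)}} = \frac{1}{37863 + \left(-369 + 123 \left(- \frac{118}{17}\right)\right)} = \frac{1}{37863 - \frac{20787}{17}} = \frac{1}{\frac{622884}{17}} = \frac{17}{622884}$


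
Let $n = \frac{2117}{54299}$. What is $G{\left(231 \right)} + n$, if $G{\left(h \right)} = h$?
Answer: $\frac{12545186}{54299} \approx 231.04$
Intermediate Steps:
$n = \frac{2117}{54299}$ ($n = 2117 \cdot \frac{1}{54299} = \frac{2117}{54299} \approx 0.038988$)
$G{\left(231 \right)} + n = 231 + \frac{2117}{54299} = \frac{12545186}{54299}$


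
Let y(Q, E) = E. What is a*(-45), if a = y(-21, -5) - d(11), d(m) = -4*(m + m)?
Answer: -3735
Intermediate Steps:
d(m) = -8*m
a = 83 (a = -5 - (-8)*11 = -5 - 1*(-88) = -5 + 88 = 83)
a*(-45) = 83*(-45) = -3735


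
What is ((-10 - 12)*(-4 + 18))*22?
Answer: -6776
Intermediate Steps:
((-10 - 12)*(-4 + 18))*22 = -22*14*22 = -308*22 = -6776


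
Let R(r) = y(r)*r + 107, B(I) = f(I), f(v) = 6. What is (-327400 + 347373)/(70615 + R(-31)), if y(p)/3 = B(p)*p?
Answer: 19973/88020 ≈ 0.22691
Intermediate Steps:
B(I) = 6
y(p) = 18*p (y(p) = 3*(6*p) = 18*p)
R(r) = 107 + 18*r**2 (R(r) = (18*r)*r + 107 = 18*r**2 + 107 = 107 + 18*r**2)
(-327400 + 347373)/(70615 + R(-31)) = (-327400 + 347373)/(70615 + (107 + 18*(-31)**2)) = 19973/(70615 + (107 + 18*961)) = 19973/(70615 + (107 + 17298)) = 19973/(70615 + 17405) = 19973/88020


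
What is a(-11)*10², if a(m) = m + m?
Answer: -2200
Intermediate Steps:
a(m) = 2*m
a(-11)*10² = (2*(-11))*10² = -22*100 = -2200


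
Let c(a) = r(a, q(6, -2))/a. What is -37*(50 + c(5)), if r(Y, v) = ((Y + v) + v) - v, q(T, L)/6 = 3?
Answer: -10101/5 ≈ -2020.2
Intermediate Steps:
q(T, L) = 18 (q(T, L) = 6*3 = 18)
r(Y, v) = Y + v (r(Y, v) = (Y + 2*v) - v = Y + v)
c(a) = (18 + a)/a (c(a) = (a + 18)/a = (18 + a)/a)
-37*(50 + c(5)) = -37*(50 + (18 + 5)/5) = -37*(50 + (1/5)*23) = -37*(50 + 23/5) = -37*273/5 = -10101/5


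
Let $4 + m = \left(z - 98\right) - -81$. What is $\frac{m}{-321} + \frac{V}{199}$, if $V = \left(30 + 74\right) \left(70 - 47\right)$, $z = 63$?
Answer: $\frac{253158}{21293} \approx 11.889$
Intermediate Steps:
$m = 42$ ($m = -4 + \left(\left(63 - 98\right) - -81\right) = -4 + \left(\left(63 - 98\right) + 81\right) = -4 + \left(-35 + 81\right) = -4 + 46 = 42$)
$V = 2392$ ($V = 104 \cdot 23 = 2392$)
$\frac{m}{-321} + \frac{V}{199} = \frac{42}{-321} + \frac{2392}{199} = 42 \left(- \frac{1}{321}\right) + 2392 \cdot \frac{1}{199} = - \frac{14}{107} + \frac{2392}{199} = \frac{253158}{21293}$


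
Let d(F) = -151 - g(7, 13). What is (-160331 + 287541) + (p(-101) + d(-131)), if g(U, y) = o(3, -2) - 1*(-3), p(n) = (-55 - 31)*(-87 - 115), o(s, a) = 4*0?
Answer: 144428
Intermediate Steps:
o(s, a) = 0
p(n) = 17372 (p(n) = -86*(-202) = 17372)
g(U, y) = 3 (g(U, y) = 0 - 1*(-3) = 0 + 3 = 3)
d(F) = -154 (d(F) = -151 - 1*3 = -151 - 3 = -154)
(-160331 + 287541) + (p(-101) + d(-131)) = (-160331 + 287541) + (17372 - 154) = 127210 + 17218 = 144428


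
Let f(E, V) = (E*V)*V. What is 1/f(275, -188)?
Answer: 1/9719600 ≈ 1.0288e-7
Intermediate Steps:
f(E, V) = E*V**2
1/f(275, -188) = 1/(275*(-188)**2) = 1/(275*35344) = 1/9719600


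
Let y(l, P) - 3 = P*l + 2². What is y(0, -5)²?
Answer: 49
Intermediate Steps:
y(l, P) = 7 + P*l (y(l, P) = 3 + (P*l + 2²) = 3 + (P*l + 4) = 3 + (4 + P*l) = 7 + P*l)
y(0, -5)² = (7 - 5*0)² = (7 + 0)² = 7² = 49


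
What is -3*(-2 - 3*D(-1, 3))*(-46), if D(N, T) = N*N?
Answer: -690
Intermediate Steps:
D(N, T) = N**2
-3*(-2 - 3*D(-1, 3))*(-46) = -3*(-2 - 3*(-1)**2)*(-46) = -3*(-2 - 3*1)*(-46) = -3*(-2 - 3)*(-46) = -3*(-5)*(-46) = 15*(-46) = -690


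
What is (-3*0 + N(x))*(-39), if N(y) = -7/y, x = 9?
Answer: 91/3 ≈ 30.333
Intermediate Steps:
(-3*0 + N(x))*(-39) = (-3*0 - 7/9)*(-39) = (0 - 7*⅑)*(-39) = (0 - 7/9)*(-39) = -7/9*(-39) = 91/3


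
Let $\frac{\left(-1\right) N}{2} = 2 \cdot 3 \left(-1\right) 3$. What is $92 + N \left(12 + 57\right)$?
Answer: $2576$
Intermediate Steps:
$N = 36$ ($N = - 2 \cdot 2 \cdot 3 \left(-1\right) 3 = - 2 \cdot 2 \left(-3\right) 3 = - 2 \left(\left(-6\right) 3\right) = \left(-2\right) \left(-18\right) = 36$)
$92 + N \left(12 + 57\right) = 92 + 36 \left(12 + 57\right) = 92 + 36 \cdot 69 = 92 + 2484 = 2576$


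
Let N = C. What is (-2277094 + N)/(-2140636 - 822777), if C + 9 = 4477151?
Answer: -2200048/2963413 ≈ -0.74240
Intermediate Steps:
C = 4477142 (C = -9 + 4477151 = 4477142)
N = 4477142
(-2277094 + N)/(-2140636 - 822777) = (-2277094 + 4477142)/(-2140636 - 822777) = 2200048/(-2963413) = 2200048*(-1/2963413) = -2200048/2963413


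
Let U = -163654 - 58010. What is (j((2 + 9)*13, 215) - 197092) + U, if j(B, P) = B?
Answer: -418613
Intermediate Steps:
U = -221664
(j((2 + 9)*13, 215) - 197092) + U = ((2 + 9)*13 - 197092) - 221664 = (11*13 - 197092) - 221664 = (143 - 197092) - 221664 = -196949 - 221664 = -418613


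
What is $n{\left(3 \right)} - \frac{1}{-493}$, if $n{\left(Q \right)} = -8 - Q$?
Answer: $- \frac{5422}{493} \approx -10.998$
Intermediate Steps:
$n{\left(3 \right)} - \frac{1}{-493} = \left(-8 - 3\right) - \frac{1}{-493} = \left(-8 - 3\right) - - \frac{1}{493} = -11 + \frac{1}{493} = - \frac{5422}{493}$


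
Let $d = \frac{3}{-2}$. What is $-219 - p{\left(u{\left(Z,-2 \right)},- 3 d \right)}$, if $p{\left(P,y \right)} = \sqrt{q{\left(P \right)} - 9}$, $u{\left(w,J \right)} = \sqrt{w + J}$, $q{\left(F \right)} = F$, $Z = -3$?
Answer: $-219 - \sqrt{-9 + i \sqrt{5}} \approx -219.37 - 3.0227 i$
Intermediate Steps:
$d = - \frac{3}{2}$ ($d = 3 \left(- \frac{1}{2}\right) = - \frac{3}{2} \approx -1.5$)
$u{\left(w,J \right)} = \sqrt{J + w}$
$p{\left(P,y \right)} = \sqrt{-9 + P}$ ($p{\left(P,y \right)} = \sqrt{P - 9} = \sqrt{-9 + P}$)
$-219 - p{\left(u{\left(Z,-2 \right)},- 3 d \right)} = -219 - \sqrt{-9 + \sqrt{-2 - 3}} = -219 - \sqrt{-9 + \sqrt{-5}} = -219 - \sqrt{-9 + i \sqrt{5}}$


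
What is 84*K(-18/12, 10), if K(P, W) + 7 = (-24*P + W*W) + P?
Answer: 10710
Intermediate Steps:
K(P, W) = -7 + W² - 23*P (K(P, W) = -7 + ((-24*P + W*W) + P) = -7 + ((-24*P + W²) + P) = -7 + ((W² - 24*P) + P) = -7 + (W² - 23*P) = -7 + W² - 23*P)
84*K(-18/12, 10) = 84*(-7 + 10² - (-414)/12) = 84*(-7 + 100 - (-414)/12) = 84*(-7 + 100 - 23*(-3/2)) = 84*(-7 + 100 + 69/2) = 84*(255/2) = 10710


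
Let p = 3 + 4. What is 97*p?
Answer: 679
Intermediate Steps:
p = 7
97*p = 97*7 = 679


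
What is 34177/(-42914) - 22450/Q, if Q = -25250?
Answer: 2009001/21671570 ≈ 0.092702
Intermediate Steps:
34177/(-42914) - 22450/Q = 34177/(-42914) - 22450/(-25250) = 34177*(-1/42914) - 22450*(-1/25250) = -34177/42914 + 449/505 = 2009001/21671570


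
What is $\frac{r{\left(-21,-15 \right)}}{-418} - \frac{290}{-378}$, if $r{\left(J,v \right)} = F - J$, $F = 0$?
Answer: $\frac{56641}{79002} \approx 0.71696$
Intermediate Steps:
$r{\left(J,v \right)} = - J$ ($r{\left(J,v \right)} = 0 - J = - J$)
$\frac{r{\left(-21,-15 \right)}}{-418} - \frac{290}{-378} = \frac{\left(-1\right) \left(-21\right)}{-418} - \frac{290}{-378} = 21 \left(- \frac{1}{418}\right) - - \frac{145}{189} = - \frac{21}{418} + \frac{145}{189} = \frac{56641}{79002}$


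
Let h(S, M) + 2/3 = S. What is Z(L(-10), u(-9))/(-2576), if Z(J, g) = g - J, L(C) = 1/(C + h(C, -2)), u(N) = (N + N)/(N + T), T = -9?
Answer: -65/159712 ≈ -0.00040698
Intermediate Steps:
u(N) = 2*N/(-9 + N) (u(N) = (N + N)/(N - 9) = (2*N)/(-9 + N) = 2*N/(-9 + N))
h(S, M) = -⅔ + S
L(C) = 1/(-⅔ + 2*C) (L(C) = 1/(C + (-⅔ + C)) = 1/(-⅔ + 2*C))
Z(L(-10), u(-9))/(-2576) = (2*(-9)/(-9 - 9) - 3/(2*(-1 + 3*(-10))))/(-2576) = (2*(-9)/(-18) - 3/(2*(-1 - 30)))*(-1/2576) = (2*(-9)*(-1/18) - 3/(2*(-31)))*(-1/2576) = (1 - 3*(-1)/(2*31))*(-1/2576) = (1 - 1*(-3/62))*(-1/2576) = (1 + 3/62)*(-1/2576) = (65/62)*(-1/2576) = -65/159712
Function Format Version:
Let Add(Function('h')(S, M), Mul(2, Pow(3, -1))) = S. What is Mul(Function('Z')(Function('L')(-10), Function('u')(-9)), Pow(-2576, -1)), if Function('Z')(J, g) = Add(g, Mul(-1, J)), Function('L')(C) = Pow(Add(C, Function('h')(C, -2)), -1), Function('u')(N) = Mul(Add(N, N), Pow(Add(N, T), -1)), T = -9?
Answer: Rational(-65, 159712) ≈ -0.00040698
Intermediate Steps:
Function('u')(N) = Mul(2, N, Pow(Add(-9, N), -1)) (Function('u')(N) = Mul(Add(N, N), Pow(Add(N, -9), -1)) = Mul(Mul(2, N), Pow(Add(-9, N), -1)) = Mul(2, N, Pow(Add(-9, N), -1)))
Function('h')(S, M) = Add(Rational(-2, 3), S)
Function('L')(C) = Pow(Add(Rational(-2, 3), Mul(2, C)), -1) (Function('L')(C) = Pow(Add(C, Add(Rational(-2, 3), C)), -1) = Pow(Add(Rational(-2, 3), Mul(2, C)), -1))
Mul(Function('Z')(Function('L')(-10), Function('u')(-9)), Pow(-2576, -1)) = Mul(Add(Mul(2, -9, Pow(Add(-9, -9), -1)), Mul(-1, Mul(Rational(3, 2), Pow(Add(-1, Mul(3, -10)), -1)))), Pow(-2576, -1)) = Mul(Add(Mul(2, -9, Pow(-18, -1)), Mul(-1, Mul(Rational(3, 2), Pow(Add(-1, -30), -1)))), Rational(-1, 2576)) = Mul(Add(Mul(2, -9, Rational(-1, 18)), Mul(-1, Mul(Rational(3, 2), Pow(-31, -1)))), Rational(-1, 2576)) = Mul(Add(1, Mul(-1, Mul(Rational(3, 2), Rational(-1, 31)))), Rational(-1, 2576)) = Mul(Add(1, Mul(-1, Rational(-3, 62))), Rational(-1, 2576)) = Mul(Add(1, Rational(3, 62)), Rational(-1, 2576)) = Mul(Rational(65, 62), Rational(-1, 2576)) = Rational(-65, 159712)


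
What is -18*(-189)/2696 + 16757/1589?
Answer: 25291325/2141972 ≈ 11.807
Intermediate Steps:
-18*(-189)/2696 + 16757/1589 = 3402*(1/2696) + 16757*(1/1589) = 1701/1348 + 16757/1589 = 25291325/2141972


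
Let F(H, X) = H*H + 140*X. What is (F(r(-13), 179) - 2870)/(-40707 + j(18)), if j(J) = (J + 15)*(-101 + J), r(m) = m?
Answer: -7453/14482 ≈ -0.51464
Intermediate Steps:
F(H, X) = H² + 140*X
j(J) = (-101 + J)*(15 + J) (j(J) = (15 + J)*(-101 + J) = (-101 + J)*(15 + J))
(F(r(-13), 179) - 2870)/(-40707 + j(18)) = (((-13)² + 140*179) - 2870)/(-40707 + (-1515 + 18² - 86*18)) = ((169 + 25060) - 2870)/(-40707 + (-1515 + 324 - 1548)) = (25229 - 2870)/(-40707 - 2739) = 22359/(-43446) = 22359*(-1/43446) = -7453/14482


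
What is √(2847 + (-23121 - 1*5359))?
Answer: I*√25633 ≈ 160.1*I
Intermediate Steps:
√(2847 + (-23121 - 1*5359)) = √(2847 + (-23121 - 5359)) = √(2847 - 28480) = √(-25633) = I*√25633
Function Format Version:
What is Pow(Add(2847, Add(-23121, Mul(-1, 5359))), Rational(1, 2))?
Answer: Mul(I, Pow(25633, Rational(1, 2))) ≈ Mul(160.10, I)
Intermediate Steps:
Pow(Add(2847, Add(-23121, Mul(-1, 5359))), Rational(1, 2)) = Pow(Add(2847, Add(-23121, -5359)), Rational(1, 2)) = Pow(Add(2847, -28480), Rational(1, 2)) = Pow(-25633, Rational(1, 2)) = Mul(I, Pow(25633, Rational(1, 2)))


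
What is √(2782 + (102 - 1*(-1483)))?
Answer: √4367 ≈ 66.083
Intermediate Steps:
√(2782 + (102 - 1*(-1483))) = √(2782 + (102 + 1483)) = √(2782 + 1585) = √4367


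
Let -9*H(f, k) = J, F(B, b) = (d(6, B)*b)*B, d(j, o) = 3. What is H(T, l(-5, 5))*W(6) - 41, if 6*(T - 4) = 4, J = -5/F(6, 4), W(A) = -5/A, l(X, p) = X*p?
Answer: -159433/3888 ≈ -41.006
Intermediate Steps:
F(B, b) = 3*B*b (F(B, b) = (3*b)*B = 3*B*b)
J = -5/72 (J = -5/(3*6*4) = -5/72 ≈ -0.069444)
T = 14/3 (T = 4 + (1/6)*4 = 4 + 2/3 = 14/3 ≈ 4.6667)
H(f, k) = 5/648 (H(f, k) = -1/9*(-5/72) = 5/648)
H(T, l(-5, 5))*W(6) - 41 = 5*(-5/6)/648 - 41 = 5*(-5*1/6)/648 - 41 = (5/648)*(-5/6) - 41 = -25/3888 - 41 = -159433/3888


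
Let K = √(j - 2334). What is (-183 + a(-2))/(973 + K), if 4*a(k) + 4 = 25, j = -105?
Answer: -691803/3796672 + 2133*I*√271/3796672 ≈ -0.18221 + 0.0092485*I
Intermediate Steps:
a(k) = 21/4 (a(k) = -1 + (¼)*25 = -1 + 25/4 = 21/4)
K = 3*I*√271 (K = √(-105 - 2334) = √(-2439) = 3*I*√271 ≈ 49.386*I)
(-183 + a(-2))/(973 + K) = (-183 + 21/4)/(973 + 3*I*√271) = -711/(4*(973 + 3*I*√271))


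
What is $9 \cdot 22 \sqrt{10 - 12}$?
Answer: $198 i \sqrt{2} \approx 280.01 i$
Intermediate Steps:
$9 \cdot 22 \sqrt{10 - 12} = 198 \sqrt{-2} = 198 i \sqrt{2}$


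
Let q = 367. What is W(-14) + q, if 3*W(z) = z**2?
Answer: 1297/3 ≈ 432.33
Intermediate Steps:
W(z) = z**2/3
W(-14) + q = (1/3)*(-14)**2 + 367 = (1/3)*196 + 367 = 196/3 + 367 = 1297/3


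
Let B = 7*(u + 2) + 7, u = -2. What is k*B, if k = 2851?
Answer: 19957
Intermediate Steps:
B = 7 (B = 7*(-2 + 2) + 7 = 7*0 + 7 = 0 + 7 = 7)
k*B = 2851*7 = 19957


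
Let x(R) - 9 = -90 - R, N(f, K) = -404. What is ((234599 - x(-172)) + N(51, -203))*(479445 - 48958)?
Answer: 100778728648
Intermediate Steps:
x(R) = -81 - R (x(R) = 9 + (-90 - R) = -81 - R)
((234599 - x(-172)) + N(51, -203))*(479445 - 48958) = ((234599 - (-81 - 1*(-172))) - 404)*(479445 - 48958) = ((234599 - (-81 + 172)) - 404)*430487 = ((234599 - 1*91) - 404)*430487 = ((234599 - 91) - 404)*430487 = (234508 - 404)*430487 = 234104*430487 = 100778728648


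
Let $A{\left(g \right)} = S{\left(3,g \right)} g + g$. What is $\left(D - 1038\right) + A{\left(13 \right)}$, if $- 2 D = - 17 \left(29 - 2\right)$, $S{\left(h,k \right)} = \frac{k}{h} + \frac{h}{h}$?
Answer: $- \frac{4357}{6} \approx -726.17$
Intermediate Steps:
$S{\left(h,k \right)} = 1 + \frac{k}{h}$ ($S{\left(h,k \right)} = \frac{k}{h} + 1 = 1 + \frac{k}{h}$)
$A{\left(g \right)} = g + g \left(1 + \frac{g}{3}\right)$ ($A{\left(g \right)} = \frac{3 + g}{3} g + g = \left(1 + \frac{g}{3}\right) g + g = g \left(1 + \frac{g}{3}\right) + g = g + g \left(1 + \frac{g}{3}\right)$)
$D = \frac{459}{2}$ ($D = - \frac{\left(-17\right) \left(29 - 2\right)}{2} = - \frac{\left(-17\right) 27}{2} = \left(- \frac{1}{2}\right) \left(-459\right) = \frac{459}{2} \approx 229.5$)
$\left(D - 1038\right) + A{\left(13 \right)} = \left(\frac{459}{2} - 1038\right) + \frac{1}{3} \cdot 13 \left(6 + 13\right) = - \frac{1617}{2} + \frac{1}{3} \cdot 13 \cdot 19 = - \frac{1617}{2} + \frac{247}{3} = - \frac{4357}{6}$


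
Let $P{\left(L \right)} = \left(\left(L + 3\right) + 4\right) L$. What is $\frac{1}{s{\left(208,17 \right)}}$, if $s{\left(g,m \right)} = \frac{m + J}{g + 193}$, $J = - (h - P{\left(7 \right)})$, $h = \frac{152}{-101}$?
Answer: $\frac{40501}{11767} \approx 3.4419$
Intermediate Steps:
$P{\left(L \right)} = L \left(7 + L\right)$ ($P{\left(L \right)} = \left(\left(3 + L\right) + 4\right) L = \left(7 + L\right) L = L \left(7 + L\right)$)
$h = - \frac{152}{101}$ ($h = 152 \left(- \frac{1}{101}\right) = - \frac{152}{101} \approx -1.5049$)
$J = \frac{10050}{101}$ ($J = - (- \frac{152}{101} - 7 \left(7 + 7\right)) = - (- \frac{152}{101} - 7 \cdot 14) = - (- \frac{152}{101} - 98) = \left(-1\right) \left(- \frac{10050}{101}\right) = \frac{10050}{101} \approx 99.505$)
$s{\left(g,m \right)} = \frac{\frac{10050}{101} + m}{193 + g}$ ($s{\left(g,m \right)} = \frac{m + \frac{10050}{101}}{g + 193} = \frac{\frac{10050}{101} + m}{193 + g}$)
$\frac{1}{s{\left(208,17 \right)}} = \frac{1}{\frac{1}{193 + 208} \left(\frac{10050}{101} + 17\right)} = \frac{1}{\frac{1}{401} \cdot \frac{11767}{101}} = \frac{1}{\frac{11767}{40501}} = \frac{40501}{11767}$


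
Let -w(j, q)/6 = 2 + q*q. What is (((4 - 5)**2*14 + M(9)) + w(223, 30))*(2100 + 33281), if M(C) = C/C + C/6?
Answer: -381796371/2 ≈ -1.9090e+8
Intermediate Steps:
M(C) = 1 + C/6 (M(C) = 1 + C*(1/6) = 1 + C/6)
w(j, q) = -12 - 6*q**2 (w(j, q) = -6*(2 + q*q) = -6*(2 + q**2) = -12 - 6*q**2)
(((4 - 5)**2*14 + M(9)) + w(223, 30))*(2100 + 33281) = (((4 - 5)**2*14 + (1 + (1/6)*9)) + (-12 - 6*30**2))*(2100 + 33281) = (((-1)**2*14 + (1 + 3/2)) + (-12 - 6*900))*35381 = ((1*14 + 5/2) + (-12 - 5400))*35381 = ((14 + 5/2) - 5412)*35381 = (33/2 - 5412)*35381 = -10791/2*35381 = -381796371/2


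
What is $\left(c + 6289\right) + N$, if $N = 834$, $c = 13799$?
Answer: $20922$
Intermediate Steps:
$\left(c + 6289\right) + N = \left(13799 + 6289\right) + 834 = 20088 + 834 = 20922$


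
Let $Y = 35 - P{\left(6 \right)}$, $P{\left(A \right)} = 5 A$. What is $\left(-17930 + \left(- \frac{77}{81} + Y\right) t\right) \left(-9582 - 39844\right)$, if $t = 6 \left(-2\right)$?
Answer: $\frac{23992467772}{27} \approx 8.8861 \cdot 10^{8}$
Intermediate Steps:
$t = -12$
$Y = 5$ ($Y = 35 - 5 \cdot 6 = 35 - 30 = 5$)
$\left(-17930 + \left(- \frac{77}{81} + Y\right) t\right) \left(-9582 - 39844\right) = \left(-17930 + \left(- \frac{77}{81} + 5\right) \left(-12\right)\right) \left(-9582 - 39844\right) = \left(-17930 + \left(\left(-77\right) \frac{1}{81} + 5\right) \left(-12\right)\right) \left(-49426\right) = \left(-17930 + \left(- \frac{77}{81} + 5\right) \left(-12\right)\right) \left(-49426\right) = \left(-17930 + \frac{328}{81} \left(-12\right)\right) \left(-49426\right) = \left(-17930 - \frac{1312}{27}\right) \left(-49426\right) = \left(- \frac{485422}{27}\right) \left(-49426\right) = \frac{23992467772}{27}$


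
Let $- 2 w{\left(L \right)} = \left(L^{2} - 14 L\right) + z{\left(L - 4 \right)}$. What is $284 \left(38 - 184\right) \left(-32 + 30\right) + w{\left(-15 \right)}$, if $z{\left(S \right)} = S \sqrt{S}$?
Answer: $\frac{165421}{2} + \frac{19 i \sqrt{19}}{2} \approx 82711.0 + 41.41 i$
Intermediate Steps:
$z{\left(S \right)} = S^{\frac{3}{2}}$
$w{\left(L \right)} = 7 L - \frac{L^{2}}{2} - \frac{\left(-4 + L\right)^{\frac{3}{2}}}{2}$ ($w{\left(L \right)} = - \frac{\left(L^{2} - 14 L\right) + \left(L - 4\right)^{\frac{3}{2}}}{2} = - \frac{\left(L^{2} - 14 L\right) + \left(-4 + L\right)^{\frac{3}{2}}}{2} = - \frac{L^{2} + \left(-4 + L\right)^{\frac{3}{2}} - 14 L}{2} = 7 L - \frac{L^{2}}{2} - \frac{\left(-4 + L\right)^{\frac{3}{2}}}{2}$)
$284 \left(38 - 184\right) \left(-32 + 30\right) + w{\left(-15 \right)} = 284 \left(38 - 184\right) \left(-32 + 30\right) - \left(105 + \frac{225}{2} + \frac{\left(-4 - 15\right)^{\frac{3}{2}}}{2}\right) = 284 \left(\left(-146\right) \left(-2\right)\right) - \left(\frac{435}{2} - \frac{19 i \sqrt{19}}{2}\right) = 284 \cdot 292 - \left(\frac{435}{2} + \frac{1}{2} \left(-19\right) i \sqrt{19}\right) = 82928 - \left(\frac{435}{2} - \frac{19 i \sqrt{19}}{2}\right) = \frac{165421}{2} + \frac{19 i \sqrt{19}}{2}$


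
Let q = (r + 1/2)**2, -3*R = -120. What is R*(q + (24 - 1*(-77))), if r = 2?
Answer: 4290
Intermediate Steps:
R = 40 (R = -1/3*(-120) = 40)
q = 25/4 (q = (2 + 1/2)**2 = (5/2)**2 = 25/4 ≈ 6.2500)
R*(q + (24 - 1*(-77))) = 40*(25/4 + (24 - 1*(-77))) = 40*(25/4 + (24 + 77)) = 40*(25/4 + 101) = 40*(429/4) = 4290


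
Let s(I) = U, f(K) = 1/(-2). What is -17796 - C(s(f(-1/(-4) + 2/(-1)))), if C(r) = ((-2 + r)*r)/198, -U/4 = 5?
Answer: -160184/9 ≈ -17798.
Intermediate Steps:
U = -20 (U = -4*5 = -20)
f(K) = -½
s(I) = -20
C(r) = r*(-2 + r)/198 (C(r) = (r*(-2 + r))*(1/198) = r*(-2 + r)/198)
-17796 - C(s(f(-1/(-4) + 2/(-1)))) = -17796 - (-20)*(-2 - 20)/198 = -17796 - (-20)*(-22)/198 = -17796 - 1*20/9 = -17796 - 20/9 = -160184/9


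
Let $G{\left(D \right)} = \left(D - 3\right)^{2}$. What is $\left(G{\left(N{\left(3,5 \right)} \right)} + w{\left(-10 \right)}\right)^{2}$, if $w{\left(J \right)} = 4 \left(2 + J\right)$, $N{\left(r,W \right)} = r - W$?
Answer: $49$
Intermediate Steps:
$G{\left(D \right)} = \left(-3 + D\right)^{2}$
$w{\left(J \right)} = 8 + 4 J$
$\left(G{\left(N{\left(3,5 \right)} \right)} + w{\left(-10 \right)}\right)^{2} = \left(\left(-3 + \left(3 - 5\right)\right)^{2} + \left(8 + 4 \left(-10\right)\right)\right)^{2} = \left(\left(-3 + \left(3 - 5\right)\right)^{2} + \left(8 - 40\right)\right)^{2} = \left(\left(-3 - 2\right)^{2} - 32\right)^{2} = \left(\left(-5\right)^{2} - 32\right)^{2} = \left(25 - 32\right)^{2} = \left(-7\right)^{2} = 49$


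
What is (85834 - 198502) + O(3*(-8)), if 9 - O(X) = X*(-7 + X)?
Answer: -113403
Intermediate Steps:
O(X) = 9 - X*(-7 + X)
(85834 - 198502) + O(3*(-8)) = (85834 - 198502) + (9 - (3*(-8))**2 + 7*(3*(-8))) = -112668 + (9 - 1*(-24)**2 + 7*(-24)) = -112668 + (9 - 1*576 - 168) = -112668 + (9 - 576 - 168) = -112668 - 735 = -113403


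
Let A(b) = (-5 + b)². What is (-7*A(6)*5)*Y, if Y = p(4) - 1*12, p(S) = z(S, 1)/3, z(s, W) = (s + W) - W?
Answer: 1120/3 ≈ 373.33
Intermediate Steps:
z(s, W) = s (z(s, W) = (W + s) - W = s)
p(S) = S/3
Y = -32/3 (Y = (⅓)*4 - 1*12 = 4/3 - 12 = -32/3 ≈ -10.667)
(-7*A(6)*5)*Y = (-7*(-5 + 6)²*5)*(-32/3) = (-7*1²*5)*(-32/3) = (-7*1*5)*(-32/3) = -7*5*(-32/3) = -35*(-32/3) = 1120/3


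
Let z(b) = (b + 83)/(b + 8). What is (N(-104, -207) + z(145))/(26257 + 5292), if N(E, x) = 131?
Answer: 6757/1608999 ≈ 0.0041995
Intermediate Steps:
z(b) = (83 + b)/(8 + b)
(N(-104, -207) + z(145))/(26257 + 5292) = (131 + (83 + 145)/(8 + 145))/(26257 + 5292) = (131 + 228/153)/31549 = (131 + (1/153)*228)*(1/31549) = (131 + 76/51)*(1/31549) = (6757/51)*(1/31549) = 6757/1608999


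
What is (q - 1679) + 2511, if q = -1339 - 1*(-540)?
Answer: 33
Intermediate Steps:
q = -799 (q = -1339 + 540 = -799)
(q - 1679) + 2511 = (-799 - 1679) + 2511 = -2478 + 2511 = 33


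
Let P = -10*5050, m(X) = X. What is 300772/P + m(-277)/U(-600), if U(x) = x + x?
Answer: -3469379/606000 ≈ -5.7250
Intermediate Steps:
U(x) = 2*x
P = -50500
300772/P + m(-277)/U(-600) = 300772/(-50500) - 277/(2*(-600)) = 300772*(-1/50500) - 277/(-1200) = -75193/12625 - 277*(-1/1200) = -75193/12625 + 277/1200 = -3469379/606000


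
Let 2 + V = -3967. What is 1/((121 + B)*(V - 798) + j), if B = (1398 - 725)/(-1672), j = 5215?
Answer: -1672/952493633 ≈ -1.7554e-6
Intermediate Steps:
V = -3969 (V = -2 - 3967 = -3969)
B = -673/1672 (B = 673*(-1/1672) = -673/1672 ≈ -0.40251)
1/((121 + B)*(V - 798) + j) = 1/((121 - 673/1672)*(-3969 - 798) + 5215) = 1/((201639/1672)*(-4767) + 5215) = 1/(-961213113/1672 + 5215) = 1/(-952493633/1672) = -1672/952493633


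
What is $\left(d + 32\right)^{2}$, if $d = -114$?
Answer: $6724$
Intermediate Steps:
$\left(d + 32\right)^{2} = \left(-114 + 32\right)^{2} = \left(-82\right)^{2} = 6724$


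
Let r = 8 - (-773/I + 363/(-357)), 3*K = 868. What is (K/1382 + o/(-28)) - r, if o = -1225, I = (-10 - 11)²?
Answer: 687747629/20721708 ≈ 33.190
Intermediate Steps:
K = 868/3 (K = (⅓)*868 = 868/3 ≈ 289.33)
I = 441 (I = (-21)² = 441)
r = 80740/7497 (r = 8 - (-773/441 + 363/(-357)) = 8 - (-773*1/441 + 363*(-1/357)) = 8 - (-773/441 - 121/119) = 8 - 1*(-20764/7497) = 8 + 20764/7497 = 80740/7497 ≈ 10.770)
(K/1382 + o/(-28)) - r = ((868/3)/1382 - 1225/(-28)) - 1*80740/7497 = ((868/3)*(1/1382) - 1225*(-1/28)) - 80740/7497 = (434/2073 + 175/4) - 80740/7497 = 364511/8292 - 80740/7497 = 687747629/20721708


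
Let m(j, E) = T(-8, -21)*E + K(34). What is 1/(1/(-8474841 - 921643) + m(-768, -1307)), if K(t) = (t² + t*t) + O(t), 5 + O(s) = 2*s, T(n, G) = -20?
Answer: 9396484/267940741259 ≈ 3.5069e-5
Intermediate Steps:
O(s) = -5 + 2*s
K(t) = -5 + 2*t + 2*t² (K(t) = (t² + t*t) + (-5 + 2*t) = (t² + t²) + (-5 + 2*t) = 2*t² + (-5 + 2*t) = -5 + 2*t + 2*t²)
m(j, E) = 2375 - 20*E (m(j, E) = -20*E + (-5 + 2*34 + 2*34²) = -20*E + (-5 + 68 + 2*1156) = -20*E + (-5 + 68 + 2312) = -20*E + 2375 = 2375 - 20*E)
1/(1/(-8474841 - 921643) + m(-768, -1307)) = 1/(1/(-8474841 - 921643) + (2375 - 20*(-1307))) = 1/(1/(-9396484) + (2375 + 26140)) = 1/(-1/9396484 + 28515) = 1/(267940741259/9396484) = 9396484/267940741259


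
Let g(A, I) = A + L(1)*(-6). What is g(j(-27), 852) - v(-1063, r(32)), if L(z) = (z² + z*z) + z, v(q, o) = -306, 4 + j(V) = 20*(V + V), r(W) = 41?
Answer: -796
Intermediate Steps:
j(V) = -4 + 40*V (j(V) = -4 + 20*(V + V) = -4 + 20*(2*V) = -4 + 40*V)
L(z) = z + 2*z² (L(z) = (z² + z²) + z = 2*z² + z = z + 2*z²)
g(A, I) = -18 + A (g(A, I) = A + (1*(1 + 2*1))*(-6) = A + (1*(1 + 2))*(-6) = A + (1*3)*(-6) = A + 3*(-6) = A - 18 = -18 + A)
g(j(-27), 852) - v(-1063, r(32)) = (-18 + (-4 + 40*(-27))) - 1*(-306) = (-18 + (-4 - 1080)) + 306 = (-18 - 1084) + 306 = -1102 + 306 = -796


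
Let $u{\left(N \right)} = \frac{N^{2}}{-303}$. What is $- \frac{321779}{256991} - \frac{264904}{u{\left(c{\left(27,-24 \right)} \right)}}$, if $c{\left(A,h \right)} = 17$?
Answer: $\frac{20627523996661}{74270399} \approx 2.7774 \cdot 10^{5}$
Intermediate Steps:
$u{\left(N \right)} = - \frac{N^{2}}{303}$ ($u{\left(N \right)} = N^{2} \left(- \frac{1}{303}\right) = - \frac{N^{2}}{303}$)
$- \frac{321779}{256991} - \frac{264904}{u{\left(c{\left(27,-24 \right)} \right)}} = - \frac{321779}{256991} - \frac{264904}{\left(- \frac{1}{303}\right) 17^{2}} = \left(-321779\right) \frac{1}{256991} - \frac{264904}{\left(- \frac{1}{303}\right) 289} = - \frac{321779}{256991} - \frac{264904}{- \frac{289}{303}} = - \frac{321779}{256991} - - \frac{80265912}{289} = - \frac{321779}{256991} + \frac{80265912}{289} = \frac{20627523996661}{74270399}$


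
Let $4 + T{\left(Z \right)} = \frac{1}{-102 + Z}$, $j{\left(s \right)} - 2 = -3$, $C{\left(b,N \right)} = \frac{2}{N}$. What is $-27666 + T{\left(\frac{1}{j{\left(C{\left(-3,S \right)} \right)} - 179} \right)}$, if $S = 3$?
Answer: $- \frac{508049050}{18361} \approx -27670.0$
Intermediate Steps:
$j{\left(s \right)} = -1$ ($j{\left(s \right)} = 2 - 3 = -1$)
$T{\left(Z \right)} = -4 + \frac{1}{-102 + Z}$
$-27666 + T{\left(\frac{1}{j{\left(C{\left(-3,S \right)} \right)} - 179} \right)} = -27666 + \frac{409 - \frac{4}{-1 - 179}}{-102 + \frac{1}{-1 - 179}} = -27666 + \frac{409 - \frac{4}{-180}}{-102 + \frac{1}{-180}} = -27666 + \frac{409 - - \frac{1}{45}}{-102 - \frac{1}{180}} = -27666 + \frac{409 + \frac{1}{45}}{- \frac{18361}{180}} = -27666 - \frac{73624}{18361} = - \frac{508049050}{18361}$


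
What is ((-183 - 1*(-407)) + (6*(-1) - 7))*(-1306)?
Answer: -275566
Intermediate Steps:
((-183 - 1*(-407)) + (6*(-1) - 7))*(-1306) = ((-183 + 407) + (-6 - 7))*(-1306) = (224 - 13)*(-1306) = 211*(-1306) = -275566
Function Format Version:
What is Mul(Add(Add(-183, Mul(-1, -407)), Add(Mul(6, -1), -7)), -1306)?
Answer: -275566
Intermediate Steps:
Mul(Add(Add(-183, Mul(-1, -407)), Add(Mul(6, -1), -7)), -1306) = Mul(Add(Add(-183, 407), Add(-6, -7)), -1306) = Mul(Add(224, -13), -1306) = Mul(211, -1306) = -275566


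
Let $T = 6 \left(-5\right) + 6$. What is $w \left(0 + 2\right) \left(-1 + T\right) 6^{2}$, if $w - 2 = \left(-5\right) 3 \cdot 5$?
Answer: $131400$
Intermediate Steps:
$T = -24$ ($T = -30 + 6 = -24$)
$w = -73$ ($w = 2 + \left(-5\right) 3 \cdot 5 = 2 - 75 = -73$)
$w \left(0 + 2\right) \left(-1 + T\right) 6^{2} = - 73 \left(0 + 2\right) \left(-1 - 24\right) 6^{2} = - 73 \cdot 2 \left(-25\right) 36 = \left(-73\right) \left(-50\right) 36 = 3650 \cdot 36 = 131400$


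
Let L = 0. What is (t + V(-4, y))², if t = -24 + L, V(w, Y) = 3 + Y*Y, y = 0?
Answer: 441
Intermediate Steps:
V(w, Y) = 3 + Y²
t = -24 (t = -24 + 0 = -24)
(t + V(-4, y))² = (-24 + (3 + 0²))² = (-24 + (3 + 0))² = (-24 + 3)² = (-21)² = 441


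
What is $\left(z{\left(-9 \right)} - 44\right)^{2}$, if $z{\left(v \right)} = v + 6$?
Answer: $2209$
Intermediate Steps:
$z{\left(v \right)} = 6 + v$
$\left(z{\left(-9 \right)} - 44\right)^{2} = \left(\left(6 - 9\right) - 44\right)^{2} = \left(-3 - 44\right)^{2} = \left(-47\right)^{2} = 2209$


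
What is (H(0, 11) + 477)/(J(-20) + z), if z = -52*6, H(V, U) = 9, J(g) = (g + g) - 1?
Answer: -486/353 ≈ -1.3768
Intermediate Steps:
J(g) = -1 + 2*g (J(g) = 2*g - 1 = -1 + 2*g)
z = -312 (z = -13*24 = -312)
(H(0, 11) + 477)/(J(-20) + z) = (9 + 477)/((-1 + 2*(-20)) - 312) = 486/((-1 - 40) - 312) = 486/(-41 - 312) = 486/(-353) = 486*(-1/353) = -486/353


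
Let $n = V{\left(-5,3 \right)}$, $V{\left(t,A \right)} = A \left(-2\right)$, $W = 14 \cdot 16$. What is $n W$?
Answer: $-1344$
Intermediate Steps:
$W = 224$
$V{\left(t,A \right)} = - 2 A$
$n = -6$ ($n = \left(-2\right) 3 = -6$)
$n W = \left(-6\right) 224 = -1344$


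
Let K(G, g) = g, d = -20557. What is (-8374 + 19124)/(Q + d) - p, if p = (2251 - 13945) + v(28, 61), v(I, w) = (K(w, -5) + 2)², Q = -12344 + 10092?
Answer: 266512415/22809 ≈ 11685.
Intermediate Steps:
Q = -2252
v(I, w) = 9 (v(I, w) = (-5 + 2)² = (-3)² = 9)
p = -11685 (p = (2251 - 13945) + 9 = -11694 + 9 = -11685)
(-8374 + 19124)/(Q + d) - p = (-8374 + 19124)/(-2252 - 20557) - 1*(-11685) = 10750/(-22809) + 11685 = 10750*(-1/22809) + 11685 = -10750/22809 + 11685 = 266512415/22809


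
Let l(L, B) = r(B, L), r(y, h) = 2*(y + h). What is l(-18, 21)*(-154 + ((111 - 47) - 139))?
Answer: -1374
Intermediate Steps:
r(y, h) = 2*h + 2*y (r(y, h) = 2*(h + y) = 2*h + 2*y)
l(L, B) = 2*B + 2*L (l(L, B) = 2*L + 2*B = 2*B + 2*L)
l(-18, 21)*(-154 + ((111 - 47) - 139)) = (2*21 + 2*(-18))*(-154 + ((111 - 47) - 139)) = (42 - 36)*(-154 + (64 - 139)) = 6*(-154 - 75) = 6*(-229) = -1374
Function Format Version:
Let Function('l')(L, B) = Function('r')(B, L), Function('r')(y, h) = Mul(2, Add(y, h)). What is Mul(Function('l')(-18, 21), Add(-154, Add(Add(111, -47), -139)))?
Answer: -1374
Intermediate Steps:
Function('r')(y, h) = Add(Mul(2, h), Mul(2, y)) (Function('r')(y, h) = Mul(2, Add(h, y)) = Add(Mul(2, h), Mul(2, y)))
Function('l')(L, B) = Add(Mul(2, B), Mul(2, L)) (Function('l')(L, B) = Add(Mul(2, L), Mul(2, B)) = Add(Mul(2, B), Mul(2, L)))
Mul(Function('l')(-18, 21), Add(-154, Add(Add(111, -47), -139))) = Mul(Add(Mul(2, 21), Mul(2, -18)), Add(-154, Add(Add(111, -47), -139))) = Mul(Add(42, -36), Add(-154, Add(64, -139))) = Mul(6, Add(-154, -75)) = Mul(6, -229) = -1374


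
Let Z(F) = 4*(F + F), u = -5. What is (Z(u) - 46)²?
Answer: 7396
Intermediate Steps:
Z(F) = 8*F (Z(F) = 4*(2*F) = 8*F)
(Z(u) - 46)² = (8*(-5) - 46)² = (-40 - 46)² = (-86)² = 7396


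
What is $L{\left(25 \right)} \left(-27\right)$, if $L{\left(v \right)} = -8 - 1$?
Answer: $243$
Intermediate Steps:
$L{\left(v \right)} = -9$
$L{\left(25 \right)} \left(-27\right) = \left(-9\right) \left(-27\right) = 243$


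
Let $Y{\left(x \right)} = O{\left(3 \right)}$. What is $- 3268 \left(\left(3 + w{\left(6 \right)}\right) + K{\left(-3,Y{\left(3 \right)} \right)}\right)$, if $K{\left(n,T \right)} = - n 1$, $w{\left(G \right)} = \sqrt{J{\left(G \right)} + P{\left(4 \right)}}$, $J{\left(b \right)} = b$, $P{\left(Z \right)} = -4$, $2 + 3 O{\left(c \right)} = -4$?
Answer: $-19608 - 3268 \sqrt{2} \approx -24230.0$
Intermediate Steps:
$O{\left(c \right)} = -2$ ($O{\left(c \right)} = - \frac{2}{3} + \frac{1}{3} \left(-4\right) = - \frac{2}{3} - \frac{4}{3} = -2$)
$Y{\left(x \right)} = -2$
$w{\left(G \right)} = \sqrt{-4 + G}$ ($w{\left(G \right)} = \sqrt{G - 4} = \sqrt{-4 + G}$)
$K{\left(n,T \right)} = - n$
$- 3268 \left(\left(3 + w{\left(6 \right)}\right) + K{\left(-3,Y{\left(3 \right)} \right)}\right) = - 3268 \left(\left(3 + \sqrt{-4 + 6}\right) - -3\right) = - 3268 \left(\left(3 + \sqrt{2}\right) + 3\right) = - 3268 \left(6 + \sqrt{2}\right) = -19608 - 3268 \sqrt{2}$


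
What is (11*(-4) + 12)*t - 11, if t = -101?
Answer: 3221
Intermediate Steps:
(11*(-4) + 12)*t - 11 = (11*(-4) + 12)*(-101) - 11 = (-44 + 12)*(-101) - 11 = -32*(-101) - 11 = 3232 - 11 = 3221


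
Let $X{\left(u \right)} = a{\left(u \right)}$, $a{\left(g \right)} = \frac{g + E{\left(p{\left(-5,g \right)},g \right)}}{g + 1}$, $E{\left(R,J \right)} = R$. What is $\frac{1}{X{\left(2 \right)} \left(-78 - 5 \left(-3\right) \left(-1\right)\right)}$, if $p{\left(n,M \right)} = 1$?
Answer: $- \frac{1}{93} \approx -0.010753$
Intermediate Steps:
$a{\left(g \right)} = 1$ ($a{\left(g \right)} = \frac{g + 1}{g + 1} = \frac{1 + g}{1 + g} = 1$)
$X{\left(u \right)} = 1$
$\frac{1}{X{\left(2 \right)} \left(-78 - 5 \left(-3\right) \left(-1\right)\right)} = \frac{1}{1 \left(-78 - 5 \left(-3\right) \left(-1\right)\right)} = \frac{1}{1 \left(-78 - \left(-15\right) \left(-1\right)\right)} = \frac{1}{1 \left(-78 - 15\right)} = \frac{1}{1 \left(-93\right)} = \frac{1}{-93} = - \frac{1}{93}$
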